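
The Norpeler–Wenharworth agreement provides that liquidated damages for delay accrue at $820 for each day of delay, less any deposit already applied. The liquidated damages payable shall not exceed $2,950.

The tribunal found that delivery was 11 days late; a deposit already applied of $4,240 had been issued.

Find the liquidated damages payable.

$2,950

Per-day damages: 11 × $820 = $9,020
Less deposit already applied: $9,020 − $4,240 = $4,780
Cap at $2,950: $4,780 exceeds the cap → $2,950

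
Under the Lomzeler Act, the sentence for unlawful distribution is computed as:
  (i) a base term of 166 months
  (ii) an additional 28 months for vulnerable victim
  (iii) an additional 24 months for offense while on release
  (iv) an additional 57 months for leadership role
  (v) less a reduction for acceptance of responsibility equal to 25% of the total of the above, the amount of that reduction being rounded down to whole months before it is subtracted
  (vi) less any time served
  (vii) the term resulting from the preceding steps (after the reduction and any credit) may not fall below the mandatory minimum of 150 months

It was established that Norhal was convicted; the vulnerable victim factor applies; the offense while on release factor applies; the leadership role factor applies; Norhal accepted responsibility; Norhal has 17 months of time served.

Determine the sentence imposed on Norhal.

190 months

Vulnerable victim enhancement: +28 months
Offense while on release enhancement: +24 months
Leadership role enhancement: +57 months
Adjusted term: 166 months + 28 months + 24 months + 57 months = 275 months
Acceptance of responsibility reduction: 25% of 275 months = 68 months (rounded down)
After reduction: 275 − 68 = 207 months
Less time served: 207 months − 17 months = 190 months
Minimum 150 months: 190 months meets the minimum, no increase.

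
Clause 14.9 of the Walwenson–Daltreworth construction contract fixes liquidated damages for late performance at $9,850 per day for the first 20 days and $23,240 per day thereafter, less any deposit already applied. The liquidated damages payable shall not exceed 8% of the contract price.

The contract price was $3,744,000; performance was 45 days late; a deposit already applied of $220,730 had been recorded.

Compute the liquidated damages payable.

First 20 days: 20 × $9,850 = $197,000
Remaining days: (45 − 20) × $23,240 = $581,000
Accrued per-day damages: $197,000 + $581,000 = $778,000
Less deposit already applied: $778,000 − $220,730 = $557,270
Cap: 8% of $3,744,000 = $299,520
Cap at $299,520: $557,270 exceeds the cap → $299,520

$299,520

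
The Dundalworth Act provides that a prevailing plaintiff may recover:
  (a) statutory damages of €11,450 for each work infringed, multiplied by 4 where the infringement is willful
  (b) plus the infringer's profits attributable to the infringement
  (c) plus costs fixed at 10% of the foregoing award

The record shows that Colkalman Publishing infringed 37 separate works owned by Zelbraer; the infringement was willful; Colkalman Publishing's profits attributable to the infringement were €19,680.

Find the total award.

Award: €1,885,708

Statutory damages: 37 × €11,450 = €423,650
Multiplied by 4: 4 × €423,650 = €1,694,600
Combined award: €1,694,600 + €19,680 = €1,714,280
Costs: 10% of €1,714,280 = €171,428
Award plus costs: €1,714,280 + €171,428 = €1,885,708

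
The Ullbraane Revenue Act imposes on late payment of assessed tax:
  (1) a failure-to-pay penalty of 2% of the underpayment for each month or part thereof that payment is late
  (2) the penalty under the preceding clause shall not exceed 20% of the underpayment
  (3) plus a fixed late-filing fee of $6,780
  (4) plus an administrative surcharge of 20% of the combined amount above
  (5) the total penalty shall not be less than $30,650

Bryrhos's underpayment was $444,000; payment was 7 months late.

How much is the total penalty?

Accrued rate: 2% × 7 = 14%, capped at 20% → 14%
Failure-to-pay penalty: 14% of $444,000 = $62,160
Penalty before surcharge: $62,160 + $6,780 = $68,940
Administrative surcharge: 20% of $68,940 = $13,788
Total penalty: $68,940 + $13,788 = $82,728
Minimum $30,650: $82,728 meets the minimum, no increase.

$82,728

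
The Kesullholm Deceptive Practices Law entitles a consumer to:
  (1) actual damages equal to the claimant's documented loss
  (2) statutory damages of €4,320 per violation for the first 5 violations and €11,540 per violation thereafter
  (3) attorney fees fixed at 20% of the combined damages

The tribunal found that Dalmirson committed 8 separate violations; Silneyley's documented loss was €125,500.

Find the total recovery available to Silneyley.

Total recovery: €218,064

First 5 violations: 5 × €4,320 = €21,600
Remaining violations: (8 − 5) × €11,540 = €34,620
Statutory damages: €21,600 + €34,620 = €56,220
Combined damages: €125,500 + €56,220 = €181,720
Attorney fees: 20% of €181,720 = €36,344
Total recovery: €181,720 + €36,344 = €218,064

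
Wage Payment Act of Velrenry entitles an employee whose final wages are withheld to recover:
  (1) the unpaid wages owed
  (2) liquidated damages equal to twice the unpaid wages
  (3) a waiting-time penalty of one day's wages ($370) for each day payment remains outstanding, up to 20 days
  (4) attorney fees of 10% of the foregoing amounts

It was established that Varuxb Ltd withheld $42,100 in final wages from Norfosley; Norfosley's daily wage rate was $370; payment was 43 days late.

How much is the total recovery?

$147,070

Doubled: 2 × $42,100 = $84,200
Penalty days: min(43, 20) = 20
Waiting-time penalty: 20 × $370 = $7,400
Subtotal: $42,100 + $84,200 + $7,400 = $133,700
Attorney fees: 10% of $133,700 = $13,370
Total award: $133,700 + $13,370 = $147,070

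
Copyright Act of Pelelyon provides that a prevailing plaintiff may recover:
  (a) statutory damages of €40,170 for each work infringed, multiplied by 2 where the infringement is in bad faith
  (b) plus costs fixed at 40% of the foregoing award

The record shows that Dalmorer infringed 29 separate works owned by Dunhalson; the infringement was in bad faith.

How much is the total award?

Statutory damages: 29 × €40,170 = €1,164,930
Doubled: 2 × €1,164,930 = €2,329,860
Costs: 40% of €2,329,860 = €931,944
Award plus costs: €2,329,860 + €931,944 = €3,261,804

€3,261,804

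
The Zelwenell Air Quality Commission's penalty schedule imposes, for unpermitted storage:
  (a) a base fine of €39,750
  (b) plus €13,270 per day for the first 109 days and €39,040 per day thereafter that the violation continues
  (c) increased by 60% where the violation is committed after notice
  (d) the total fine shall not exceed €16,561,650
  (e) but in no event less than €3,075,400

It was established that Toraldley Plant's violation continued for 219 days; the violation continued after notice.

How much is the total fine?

€9,248,928

First 109 days: 109 × €13,270 = €1,446,430
Remaining days: (219 − 109) × €39,040 = €4,294,400
Per-day component: €1,446,430 + €4,294,400 = €5,740,830
Base plus per-day: €39,750 + €5,740,830 = €5,780,580
Enhancement: 60% of €5,780,580 = €3,468,348
Enhanced fine: €5,780,580 + €3,468,348 = €9,248,928
Cap at €16,561,650: €9,248,928 is within the cap, no reduction.
Minimum €3,075,400: €9,248,928 meets the minimum, no increase.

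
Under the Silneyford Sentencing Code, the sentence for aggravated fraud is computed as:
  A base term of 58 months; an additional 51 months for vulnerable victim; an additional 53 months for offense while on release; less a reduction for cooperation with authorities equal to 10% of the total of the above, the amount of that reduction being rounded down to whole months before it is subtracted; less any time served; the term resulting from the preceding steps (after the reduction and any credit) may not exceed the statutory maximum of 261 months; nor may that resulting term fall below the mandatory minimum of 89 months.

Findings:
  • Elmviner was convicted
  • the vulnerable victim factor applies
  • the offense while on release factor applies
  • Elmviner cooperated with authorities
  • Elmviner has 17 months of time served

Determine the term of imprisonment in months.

Sentence: 129 months

Vulnerable victim enhancement: +51 months
Offense while on release enhancement: +53 months
Adjusted term: 58 months + 51 months + 53 months = 162 months
Cooperation with authorities reduction: 10% of 162 months = 16 months (rounded down)
After reduction: 162 − 16 = 146 months
Less time served: 146 months − 17 months = 129 months
Cap at 261 months: 129 months is within the cap, no reduction.
Minimum 89 months: 129 months meets the minimum, no increase.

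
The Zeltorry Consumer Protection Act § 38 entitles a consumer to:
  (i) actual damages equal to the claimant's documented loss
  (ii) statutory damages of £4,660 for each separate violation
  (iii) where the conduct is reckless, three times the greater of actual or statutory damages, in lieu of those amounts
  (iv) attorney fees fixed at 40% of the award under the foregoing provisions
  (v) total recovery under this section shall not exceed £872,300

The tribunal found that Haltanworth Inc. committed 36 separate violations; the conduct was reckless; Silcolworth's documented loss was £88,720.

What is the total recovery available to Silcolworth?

Statutory damages: 36 × £4,660 = £167,760
Greater of actual damages (£88,720) or statutory damages (£167,760): £167,760
Trebled: 3 × £167,760 = £503,280
Attorney fees: 40% of £503,280 = £201,312
Total before cap: £503,280 + £201,312 = £704,592
Cap at £872,300: £704,592 is within the cap, no reduction.

£704,592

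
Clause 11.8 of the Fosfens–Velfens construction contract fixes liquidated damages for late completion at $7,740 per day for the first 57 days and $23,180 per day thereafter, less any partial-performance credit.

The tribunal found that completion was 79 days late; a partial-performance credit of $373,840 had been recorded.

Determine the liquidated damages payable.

First 57 days: 57 × $7,740 = $441,180
Remaining days: (79 − 57) × $23,180 = $509,960
Accrued per-day damages: $441,180 + $509,960 = $951,140
Less partial-performance credit: $951,140 − $373,840 = $577,300

$577,300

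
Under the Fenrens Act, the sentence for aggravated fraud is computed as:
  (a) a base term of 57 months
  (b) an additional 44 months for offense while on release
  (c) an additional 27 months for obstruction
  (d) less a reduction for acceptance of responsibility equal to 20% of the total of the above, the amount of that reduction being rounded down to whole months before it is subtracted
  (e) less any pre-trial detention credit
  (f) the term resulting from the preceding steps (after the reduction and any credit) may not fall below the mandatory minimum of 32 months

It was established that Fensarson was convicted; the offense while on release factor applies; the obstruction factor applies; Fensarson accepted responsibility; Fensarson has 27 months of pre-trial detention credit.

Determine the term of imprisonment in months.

76 months

Offense while on release enhancement: +44 months
Obstruction enhancement: +27 months
Adjusted term: 57 months + 44 months + 27 months = 128 months
Acceptance of responsibility reduction: 20% of 128 months = 25 months (rounded down)
After reduction: 128 − 25 = 103 months
Less pre-trial detention credit: 103 months − 27 months = 76 months
Minimum 32 months: 76 months meets the minimum, no increase.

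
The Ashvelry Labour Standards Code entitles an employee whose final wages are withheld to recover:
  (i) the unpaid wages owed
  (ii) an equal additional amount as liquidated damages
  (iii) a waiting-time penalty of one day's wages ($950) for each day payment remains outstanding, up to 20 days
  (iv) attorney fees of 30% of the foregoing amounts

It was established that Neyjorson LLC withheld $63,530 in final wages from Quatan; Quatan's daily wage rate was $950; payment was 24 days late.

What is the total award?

$189,878

Liquidated damages (equal amount): $63,530
Penalty days: min(24, 20) = 20
Waiting-time penalty: 20 × $950 = $19,000
Subtotal: $63,530 + $63,530 + $19,000 = $146,060
Attorney fees: 30% of $146,060 = $43,818
Total award: $146,060 + $43,818 = $189,878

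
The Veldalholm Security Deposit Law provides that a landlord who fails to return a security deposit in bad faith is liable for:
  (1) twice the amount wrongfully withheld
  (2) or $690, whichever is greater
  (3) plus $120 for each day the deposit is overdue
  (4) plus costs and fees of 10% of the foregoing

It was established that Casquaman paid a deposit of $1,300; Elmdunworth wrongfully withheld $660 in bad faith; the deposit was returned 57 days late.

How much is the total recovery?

$8,976

Doubled: 2 × $660 = $1,320
Minimum $690: $1,320 meets the minimum, no increase.
Late-return penalty: 57 × $120 = $6,840
Damages plus late penalty: $1,320 + $6,840 = $8,160
Costs and fees: 10% of $8,160 = $816
Total recovery: $8,160 + $816 = $8,976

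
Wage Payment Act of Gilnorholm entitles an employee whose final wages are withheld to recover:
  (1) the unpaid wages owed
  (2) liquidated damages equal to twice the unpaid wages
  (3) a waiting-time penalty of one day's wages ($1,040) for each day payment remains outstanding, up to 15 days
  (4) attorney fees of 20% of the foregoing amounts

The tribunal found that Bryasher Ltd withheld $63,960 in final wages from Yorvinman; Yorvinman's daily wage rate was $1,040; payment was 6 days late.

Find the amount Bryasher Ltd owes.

Doubled: 2 × $63,960 = $127,920
Penalty days: min(6, 15) = 6
Waiting-time penalty: 6 × $1,040 = $6,240
Subtotal: $63,960 + $127,920 + $6,240 = $198,120
Attorney fees: 20% of $198,120 = $39,624
Total award: $198,120 + $39,624 = $237,744

$237,744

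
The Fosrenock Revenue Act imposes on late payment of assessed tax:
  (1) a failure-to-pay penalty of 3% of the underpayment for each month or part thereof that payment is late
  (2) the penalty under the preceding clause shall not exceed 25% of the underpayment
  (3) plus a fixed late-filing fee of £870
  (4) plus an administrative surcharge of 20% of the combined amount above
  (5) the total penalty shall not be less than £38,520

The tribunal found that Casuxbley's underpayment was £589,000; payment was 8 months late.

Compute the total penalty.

£170,676

Accrued rate: 3% × 8 = 24%, capped at 25% → 24%
Failure-to-pay penalty: 24% of £589,000 = £141,360
Penalty before surcharge: £141,360 + £870 = £142,230
Administrative surcharge: 20% of £142,230 = £28,446
Total penalty: £142,230 + £28,446 = £170,676
Minimum £38,520: £170,676 meets the minimum, no increase.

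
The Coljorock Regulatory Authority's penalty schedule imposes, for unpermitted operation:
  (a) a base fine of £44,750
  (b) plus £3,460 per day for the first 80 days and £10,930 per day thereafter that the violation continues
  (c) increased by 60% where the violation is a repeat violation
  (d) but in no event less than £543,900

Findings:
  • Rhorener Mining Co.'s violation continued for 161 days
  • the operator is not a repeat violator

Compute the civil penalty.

First 80 days: 80 × £3,460 = £276,800
Remaining days: (161 − 80) × £10,930 = £885,330
Per-day component: £276,800 + £885,330 = £1,162,130
Base plus per-day: £44,750 + £1,162,130 = £1,206,880
The operator is not a repeat violator: no 60% increase.
Minimum £543,900: £1,206,880 meets the minimum, no increase.

£1,206,880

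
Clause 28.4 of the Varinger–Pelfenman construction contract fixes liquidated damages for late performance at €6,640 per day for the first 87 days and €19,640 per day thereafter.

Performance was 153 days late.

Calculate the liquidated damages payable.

€1,873,920

First 87 days: 87 × €6,640 = €577,680
Remaining days: (153 − 87) × €19,640 = €1,296,240
Accrued per-day damages: €577,680 + €1,296,240 = €1,873,920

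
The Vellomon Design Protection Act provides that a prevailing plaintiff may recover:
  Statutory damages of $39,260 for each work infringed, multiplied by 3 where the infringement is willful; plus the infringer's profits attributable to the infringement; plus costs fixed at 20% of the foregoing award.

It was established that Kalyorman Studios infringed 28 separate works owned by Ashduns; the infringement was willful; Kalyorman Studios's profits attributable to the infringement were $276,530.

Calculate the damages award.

Award: $4,289,244

Statutory damages: 28 × $39,260 = $1,099,280
Trebled: 3 × $1,099,280 = $3,297,840
Combined award: $3,297,840 + $276,530 = $3,574,370
Costs: 20% of $3,574,370 = $714,874
Award plus costs: $3,574,370 + $714,874 = $4,289,244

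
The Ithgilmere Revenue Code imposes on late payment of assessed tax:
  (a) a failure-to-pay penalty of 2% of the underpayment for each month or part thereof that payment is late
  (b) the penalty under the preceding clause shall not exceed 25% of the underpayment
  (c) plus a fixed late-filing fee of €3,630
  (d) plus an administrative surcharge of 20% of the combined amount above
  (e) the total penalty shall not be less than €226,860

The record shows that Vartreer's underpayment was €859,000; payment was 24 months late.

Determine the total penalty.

€262,056

Accrued rate: 2% × 24 = 48%, capped at 25% → 25%
Failure-to-pay penalty: 25% of €859,000 = €214,750
Penalty before surcharge: €214,750 + €3,630 = €218,380
Administrative surcharge: 20% of €218,380 = €43,676
Total penalty: €218,380 + €43,676 = €262,056
Minimum €226,860: €262,056 meets the minimum, no increase.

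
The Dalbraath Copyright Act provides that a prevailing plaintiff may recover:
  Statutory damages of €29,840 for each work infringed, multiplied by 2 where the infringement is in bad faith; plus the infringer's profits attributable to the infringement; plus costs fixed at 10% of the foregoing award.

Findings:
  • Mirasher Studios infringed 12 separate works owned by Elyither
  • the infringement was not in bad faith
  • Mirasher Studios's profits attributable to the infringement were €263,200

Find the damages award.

Statutory damages: 12 × €29,840 = €358,080
Infringement not in bad faith: no ×2 enhancement.
Combined award: €358,080 + €263,200 = €621,280
Costs: 10% of €621,280 = €62,128
Award plus costs: €621,280 + €62,128 = €683,408

€683,408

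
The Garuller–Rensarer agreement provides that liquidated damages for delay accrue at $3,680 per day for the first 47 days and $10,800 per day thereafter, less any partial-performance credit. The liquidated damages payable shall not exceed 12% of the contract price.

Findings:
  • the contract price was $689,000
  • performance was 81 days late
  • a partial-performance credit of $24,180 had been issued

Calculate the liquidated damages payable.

Liquidated damages: $82,680

First 47 days: 47 × $3,680 = $172,960
Remaining days: (81 − 47) × $10,800 = $367,200
Accrued per-day damages: $172,960 + $367,200 = $540,160
Less partial-performance credit: $540,160 − $24,180 = $515,980
Cap: 12% of $689,000 = $82,680
Cap at $82,680: $515,980 exceeds the cap → $82,680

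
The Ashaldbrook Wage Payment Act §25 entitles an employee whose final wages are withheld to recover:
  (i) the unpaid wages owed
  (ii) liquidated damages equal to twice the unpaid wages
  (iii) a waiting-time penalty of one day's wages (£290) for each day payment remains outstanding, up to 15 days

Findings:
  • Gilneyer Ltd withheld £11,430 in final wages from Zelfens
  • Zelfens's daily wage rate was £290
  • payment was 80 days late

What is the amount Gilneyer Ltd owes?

Doubled: 2 × £11,430 = £22,860
Penalty days: min(80, 15) = 15
Waiting-time penalty: 15 × £290 = £4,350
Total award: £11,430 + £22,860 + £4,350 = £38,640

£38,640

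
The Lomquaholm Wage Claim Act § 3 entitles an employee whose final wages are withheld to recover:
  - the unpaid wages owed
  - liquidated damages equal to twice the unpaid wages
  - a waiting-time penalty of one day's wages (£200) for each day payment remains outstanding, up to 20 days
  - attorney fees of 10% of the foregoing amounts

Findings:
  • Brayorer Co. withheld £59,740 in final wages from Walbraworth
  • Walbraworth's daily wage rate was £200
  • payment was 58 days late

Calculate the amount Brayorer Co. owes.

£201,542

Doubled: 2 × £59,740 = £119,480
Penalty days: min(58, 20) = 20
Waiting-time penalty: 20 × £200 = £4,000
Subtotal: £59,740 + £119,480 + £4,000 = £183,220
Attorney fees: 10% of £183,220 = £18,322
Total award: £183,220 + £18,322 = £201,542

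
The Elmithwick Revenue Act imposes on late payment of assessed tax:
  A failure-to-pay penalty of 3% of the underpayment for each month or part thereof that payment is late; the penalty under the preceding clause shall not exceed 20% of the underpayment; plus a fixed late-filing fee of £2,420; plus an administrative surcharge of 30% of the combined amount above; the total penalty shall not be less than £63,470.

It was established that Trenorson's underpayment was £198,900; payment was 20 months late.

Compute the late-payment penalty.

£63,470

Accrued rate: 3% × 20 = 60%, capped at 20% → 20%
Failure-to-pay penalty: 20% of £198,900 = £39,780
Penalty before surcharge: £39,780 + £2,420 = £42,200
Administrative surcharge: 30% of £42,200 = £12,660
Total penalty: £42,200 + £12,660 = £54,860
Minimum £63,470: £54,860 is below the minimum → £63,470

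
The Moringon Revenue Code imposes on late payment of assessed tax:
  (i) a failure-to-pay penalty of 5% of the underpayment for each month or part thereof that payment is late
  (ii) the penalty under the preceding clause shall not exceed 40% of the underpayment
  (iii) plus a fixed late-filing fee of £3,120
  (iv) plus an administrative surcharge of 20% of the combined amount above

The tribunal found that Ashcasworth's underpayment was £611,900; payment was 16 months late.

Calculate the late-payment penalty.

Accrued rate: 5% × 16 = 80%, capped at 40% → 40%
Failure-to-pay penalty: 40% of £611,900 = £244,760
Penalty before surcharge: £244,760 + £3,120 = £247,880
Administrative surcharge: 20% of £247,880 = £49,576
Total penalty: £247,880 + £49,576 = £297,456

£297,456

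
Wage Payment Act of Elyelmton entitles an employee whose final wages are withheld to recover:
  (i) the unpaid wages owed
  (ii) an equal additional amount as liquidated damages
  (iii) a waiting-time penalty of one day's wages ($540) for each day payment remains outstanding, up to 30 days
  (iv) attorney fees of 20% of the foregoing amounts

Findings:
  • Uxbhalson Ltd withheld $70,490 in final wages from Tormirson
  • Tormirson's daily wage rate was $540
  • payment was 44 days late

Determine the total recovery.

Liquidated damages (equal amount): $70,490
Penalty days: min(44, 30) = 30
Waiting-time penalty: 30 × $540 = $16,200
Subtotal: $70,490 + $70,490 + $16,200 = $157,180
Attorney fees: 20% of $157,180 = $31,436
Total award: $157,180 + $31,436 = $188,616

Total award: $188,616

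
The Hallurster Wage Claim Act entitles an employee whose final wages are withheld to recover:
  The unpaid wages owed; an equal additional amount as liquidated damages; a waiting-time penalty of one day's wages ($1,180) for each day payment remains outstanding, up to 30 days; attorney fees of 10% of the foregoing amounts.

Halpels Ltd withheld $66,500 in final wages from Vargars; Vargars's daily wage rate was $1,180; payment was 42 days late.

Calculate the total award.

$185,240

Liquidated damages (equal amount): $66,500
Penalty days: min(42, 30) = 30
Waiting-time penalty: 30 × $1,180 = $35,400
Subtotal: $66,500 + $66,500 + $35,400 = $168,400
Attorney fees: 10% of $168,400 = $16,840
Total award: $168,400 + $16,840 = $185,240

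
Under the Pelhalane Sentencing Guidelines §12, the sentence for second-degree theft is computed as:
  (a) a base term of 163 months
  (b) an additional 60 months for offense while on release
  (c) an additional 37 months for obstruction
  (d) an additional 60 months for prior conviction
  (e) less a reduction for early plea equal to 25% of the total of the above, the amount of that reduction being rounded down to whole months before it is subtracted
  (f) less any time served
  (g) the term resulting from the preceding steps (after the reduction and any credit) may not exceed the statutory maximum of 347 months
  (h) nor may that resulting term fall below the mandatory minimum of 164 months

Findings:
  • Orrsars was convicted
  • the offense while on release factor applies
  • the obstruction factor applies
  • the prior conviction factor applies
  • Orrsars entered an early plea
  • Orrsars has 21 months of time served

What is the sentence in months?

Offense while on release enhancement: +60 months
Obstruction enhancement: +37 months
Prior conviction enhancement: +60 months
Adjusted term: 163 months + 60 months + 37 months + 60 months = 320 months
Early plea reduction: 25% of 320 months = 80 months (rounded down)
After reduction: 320 − 80 = 240 months
Less time served: 240 months − 21 months = 219 months
Cap at 347 months: 219 months is within the cap, no reduction.
Minimum 164 months: 219 months meets the minimum, no increase.

219 months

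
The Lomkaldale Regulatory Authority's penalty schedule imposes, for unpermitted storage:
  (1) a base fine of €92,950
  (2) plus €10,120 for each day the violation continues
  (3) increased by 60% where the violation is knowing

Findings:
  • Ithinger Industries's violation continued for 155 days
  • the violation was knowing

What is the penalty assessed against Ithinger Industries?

Per-day component: 155 × €10,120 = €1,568,600
Base plus per-day: €92,950 + €1,568,600 = €1,661,550
Enhancement: 60% of €1,661,550 = €996,930
Enhanced fine: €1,661,550 + €996,930 = €2,658,480

€2,658,480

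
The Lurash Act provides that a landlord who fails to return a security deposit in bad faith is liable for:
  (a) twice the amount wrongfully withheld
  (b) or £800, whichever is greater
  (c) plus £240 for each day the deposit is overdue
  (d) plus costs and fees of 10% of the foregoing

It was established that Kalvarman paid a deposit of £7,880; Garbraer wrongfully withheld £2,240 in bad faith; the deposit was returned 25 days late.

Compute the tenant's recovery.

Doubled: 2 × £2,240 = £4,480
Minimum £800: £4,480 meets the minimum, no increase.
Late-return penalty: 25 × £240 = £6,000
Damages plus late penalty: £4,480 + £6,000 = £10,480
Costs and fees: 10% of £10,480 = £1,048
Total recovery: £10,480 + £1,048 = £11,528

£11,528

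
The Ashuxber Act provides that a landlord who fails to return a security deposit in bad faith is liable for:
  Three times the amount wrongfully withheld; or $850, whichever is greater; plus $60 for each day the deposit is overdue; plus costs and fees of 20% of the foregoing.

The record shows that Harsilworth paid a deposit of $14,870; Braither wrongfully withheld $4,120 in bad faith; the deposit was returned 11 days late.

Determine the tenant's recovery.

Recovery: $15,624

Trebled: 3 × $4,120 = $12,360
Minimum $850: $12,360 meets the minimum, no increase.
Late-return penalty: 11 × $60 = $660
Damages plus late penalty: $12,360 + $660 = $13,020
Costs and fees: 20% of $13,020 = $2,604
Total recovery: $13,020 + $2,604 = $15,624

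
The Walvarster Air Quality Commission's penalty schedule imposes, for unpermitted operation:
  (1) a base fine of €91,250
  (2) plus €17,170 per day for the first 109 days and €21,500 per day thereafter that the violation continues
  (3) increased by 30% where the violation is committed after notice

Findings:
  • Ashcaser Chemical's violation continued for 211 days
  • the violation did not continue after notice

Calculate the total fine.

First 109 days: 109 × €17,170 = €1,871,530
Remaining days: (211 − 109) × €21,500 = €2,193,000
Per-day component: €1,871,530 + €2,193,000 = €4,064,530
Base plus per-day: €91,250 + €4,064,530 = €4,155,780
The violation did not continue after notice: no 30% increase.

€4,155,780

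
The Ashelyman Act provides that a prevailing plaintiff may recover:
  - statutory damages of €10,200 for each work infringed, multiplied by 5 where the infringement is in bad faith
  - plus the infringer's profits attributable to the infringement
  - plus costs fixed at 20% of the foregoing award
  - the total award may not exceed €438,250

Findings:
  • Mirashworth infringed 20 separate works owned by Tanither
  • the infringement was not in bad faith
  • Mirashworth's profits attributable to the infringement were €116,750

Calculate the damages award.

€384,900

Statutory damages: 20 × €10,200 = €204,000
Infringement not in bad faith: no ×5 enhancement.
Combined award: €204,000 + €116,750 = €320,750
Costs: 20% of €320,750 = €64,150
Award plus costs: €320,750 + €64,150 = €384,900
Cap at €438,250: €384,900 is within the cap, no reduction.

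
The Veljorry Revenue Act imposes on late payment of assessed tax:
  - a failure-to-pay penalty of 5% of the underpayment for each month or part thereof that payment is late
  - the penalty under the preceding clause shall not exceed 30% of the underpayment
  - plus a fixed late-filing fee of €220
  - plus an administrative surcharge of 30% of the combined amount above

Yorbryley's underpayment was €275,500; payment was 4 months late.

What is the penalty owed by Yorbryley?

€71,916

Accrued rate: 5% × 4 = 20%, capped at 30% → 20%
Failure-to-pay penalty: 20% of €275,500 = €55,100
Penalty before surcharge: €55,100 + €220 = €55,320
Administrative surcharge: 30% of €55,320 = €16,596
Total penalty: €55,320 + €16,596 = €71,916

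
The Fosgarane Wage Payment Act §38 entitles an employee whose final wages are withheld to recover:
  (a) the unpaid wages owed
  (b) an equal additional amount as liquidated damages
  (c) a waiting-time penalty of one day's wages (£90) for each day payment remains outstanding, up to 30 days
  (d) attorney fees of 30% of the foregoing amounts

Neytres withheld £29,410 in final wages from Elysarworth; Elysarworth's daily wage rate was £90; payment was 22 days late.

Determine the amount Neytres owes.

£79,040

Liquidated damages (equal amount): £29,410
Penalty days: min(22, 30) = 22
Waiting-time penalty: 22 × £90 = £1,980
Subtotal: £29,410 + £29,410 + £1,980 = £60,800
Attorney fees: 30% of £60,800 = £18,240
Total award: £60,800 + £18,240 = £79,040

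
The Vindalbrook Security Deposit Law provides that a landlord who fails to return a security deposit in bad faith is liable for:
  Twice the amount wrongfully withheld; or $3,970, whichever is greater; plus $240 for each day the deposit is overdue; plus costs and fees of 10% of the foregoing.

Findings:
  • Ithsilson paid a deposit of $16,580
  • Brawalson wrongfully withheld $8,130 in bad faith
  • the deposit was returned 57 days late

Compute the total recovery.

$32,934

Doubled: 2 × $8,130 = $16,260
Minimum $3,970: $16,260 meets the minimum, no increase.
Late-return penalty: 57 × $240 = $13,680
Damages plus late penalty: $16,260 + $13,680 = $29,940
Costs and fees: 10% of $29,940 = $2,994
Total recovery: $29,940 + $2,994 = $32,934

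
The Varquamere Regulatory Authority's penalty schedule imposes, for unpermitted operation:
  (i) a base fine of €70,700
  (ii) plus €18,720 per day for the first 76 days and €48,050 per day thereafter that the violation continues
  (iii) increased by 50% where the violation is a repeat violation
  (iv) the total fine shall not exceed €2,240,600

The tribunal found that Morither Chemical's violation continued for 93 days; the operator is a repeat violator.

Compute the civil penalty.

Civil penalty: €2,240,600

First 76 days: 76 × €18,720 = €1,422,720
Remaining days: (93 − 76) × €48,050 = €816,850
Per-day component: €1,422,720 + €816,850 = €2,239,570
Base plus per-day: €70,700 + €2,239,570 = €2,310,270
Enhancement: 50% of €2,310,270 = €1,155,135
Enhanced fine: €2,310,270 + €1,155,135 = €3,465,405
Cap at €2,240,600: €3,465,405 exceeds the cap → €2,240,600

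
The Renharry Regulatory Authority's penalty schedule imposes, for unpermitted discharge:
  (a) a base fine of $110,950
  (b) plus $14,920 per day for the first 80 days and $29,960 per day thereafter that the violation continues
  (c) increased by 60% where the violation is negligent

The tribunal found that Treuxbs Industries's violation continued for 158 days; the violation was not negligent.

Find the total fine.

$3,641,430

First 80 days: 80 × $14,920 = $1,193,600
Remaining days: (158 − 80) × $29,960 = $2,336,880
Per-day component: $1,193,600 + $2,336,880 = $3,530,480
Base plus per-day: $110,950 + $3,530,480 = $3,641,430
The violation was not negligent: no 60% increase.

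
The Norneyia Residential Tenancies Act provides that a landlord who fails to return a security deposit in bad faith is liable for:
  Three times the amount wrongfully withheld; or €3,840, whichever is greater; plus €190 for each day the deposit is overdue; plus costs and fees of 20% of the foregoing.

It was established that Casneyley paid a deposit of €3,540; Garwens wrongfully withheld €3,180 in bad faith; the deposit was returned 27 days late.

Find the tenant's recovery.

€17,604

Trebled: 3 × €3,180 = €9,540
Minimum €3,840: €9,540 meets the minimum, no increase.
Late-return penalty: 27 × €190 = €5,130
Damages plus late penalty: €9,540 + €5,130 = €14,670
Costs and fees: 20% of €14,670 = €2,934
Total recovery: €14,670 + €2,934 = €17,604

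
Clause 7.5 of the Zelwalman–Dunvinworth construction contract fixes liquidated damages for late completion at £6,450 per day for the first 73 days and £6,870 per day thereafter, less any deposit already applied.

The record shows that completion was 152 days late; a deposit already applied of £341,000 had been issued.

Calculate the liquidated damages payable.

£672,580

First 73 days: 73 × £6,450 = £470,850
Remaining days: (152 − 73) × £6,870 = £542,730
Accrued per-day damages: £470,850 + £542,730 = £1,013,580
Less deposit already applied: £1,013,580 − £341,000 = £672,580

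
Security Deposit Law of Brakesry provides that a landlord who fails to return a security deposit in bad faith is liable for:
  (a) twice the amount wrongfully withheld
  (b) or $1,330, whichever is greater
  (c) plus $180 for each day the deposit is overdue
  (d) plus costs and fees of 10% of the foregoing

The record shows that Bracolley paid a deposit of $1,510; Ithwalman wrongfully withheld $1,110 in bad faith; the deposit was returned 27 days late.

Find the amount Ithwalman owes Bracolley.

Doubled: 2 × $1,110 = $2,220
Minimum $1,330: $2,220 meets the minimum, no increase.
Late-return penalty: 27 × $180 = $4,860
Damages plus late penalty: $2,220 + $4,860 = $7,080
Costs and fees: 10% of $7,080 = $708
Total recovery: $7,080 + $708 = $7,788

$7,788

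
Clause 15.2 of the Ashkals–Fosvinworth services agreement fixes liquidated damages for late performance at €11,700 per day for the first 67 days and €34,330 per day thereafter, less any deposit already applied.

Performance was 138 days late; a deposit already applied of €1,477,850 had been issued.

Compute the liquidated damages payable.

€1,743,480

First 67 days: 67 × €11,700 = €783,900
Remaining days: (138 − 67) × €34,330 = €2,437,430
Accrued per-day damages: €783,900 + €2,437,430 = €3,221,330
Less deposit already applied: €3,221,330 − €1,477,850 = €1,743,480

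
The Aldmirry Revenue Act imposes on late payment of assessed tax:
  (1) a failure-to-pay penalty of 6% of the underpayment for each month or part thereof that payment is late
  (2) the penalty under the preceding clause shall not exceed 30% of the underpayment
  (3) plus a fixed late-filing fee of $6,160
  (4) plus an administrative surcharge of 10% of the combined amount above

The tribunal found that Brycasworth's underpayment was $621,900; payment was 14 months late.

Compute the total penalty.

Accrued rate: 6% × 14 = 84%, capped at 30% → 30%
Failure-to-pay penalty: 30% of $621,900 = $186,570
Penalty before surcharge: $186,570 + $6,160 = $192,730
Administrative surcharge: 10% of $192,730 = $19,273
Total penalty: $192,730 + $19,273 = $212,003

$212,003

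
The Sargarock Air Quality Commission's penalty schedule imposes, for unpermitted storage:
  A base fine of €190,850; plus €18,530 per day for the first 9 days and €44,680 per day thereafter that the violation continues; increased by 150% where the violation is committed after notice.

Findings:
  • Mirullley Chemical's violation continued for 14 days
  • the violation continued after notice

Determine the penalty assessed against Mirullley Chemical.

First 9 days: 9 × €18,530 = €166,770
Remaining days: (14 − 9) × €44,680 = €223,400
Per-day component: €166,770 + €223,400 = €390,170
Base plus per-day: €190,850 + €390,170 = €581,020
Enhancement: 150% of €581,020 = €871,530
Enhanced fine: €581,020 + €871,530 = €1,452,550

€1,452,550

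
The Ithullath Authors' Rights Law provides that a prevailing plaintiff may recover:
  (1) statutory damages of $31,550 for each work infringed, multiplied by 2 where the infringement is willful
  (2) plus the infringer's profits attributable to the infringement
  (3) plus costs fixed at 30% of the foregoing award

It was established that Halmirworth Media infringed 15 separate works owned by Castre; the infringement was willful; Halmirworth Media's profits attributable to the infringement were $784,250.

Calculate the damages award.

Statutory damages: 15 × $31,550 = $473,250
Doubled: 2 × $473,250 = $946,500
Combined award: $946,500 + $784,250 = $1,730,750
Costs: 30% of $1,730,750 = $519,225
Award plus costs: $1,730,750 + $519,225 = $2,249,975

$2,249,975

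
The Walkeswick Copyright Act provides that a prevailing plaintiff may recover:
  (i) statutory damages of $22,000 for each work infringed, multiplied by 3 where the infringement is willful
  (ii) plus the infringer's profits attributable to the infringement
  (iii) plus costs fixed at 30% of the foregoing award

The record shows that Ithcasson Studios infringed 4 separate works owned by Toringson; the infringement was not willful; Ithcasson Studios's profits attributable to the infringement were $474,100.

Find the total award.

$730,730

Statutory damages: 4 × $22,000 = $88,000
Infringement not willful: no ×3 enhancement.
Combined award: $88,000 + $474,100 = $562,100
Costs: 30% of $562,100 = $168,630
Award plus costs: $562,100 + $168,630 = $730,730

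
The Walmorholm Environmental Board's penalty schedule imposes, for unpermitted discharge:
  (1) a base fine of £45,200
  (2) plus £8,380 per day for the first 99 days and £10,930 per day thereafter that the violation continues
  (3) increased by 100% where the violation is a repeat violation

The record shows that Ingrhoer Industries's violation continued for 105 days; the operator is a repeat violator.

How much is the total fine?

£1,880,800

First 99 days: 99 × £8,380 = £829,620
Remaining days: (105 − 99) × £10,930 = £65,580
Per-day component: £829,620 + £65,580 = £895,200
Base plus per-day: £45,200 + £895,200 = £940,400
Enhancement: 100% of £940,400 = £940,400
Enhanced fine: £940,400 + £940,400 = £1,880,800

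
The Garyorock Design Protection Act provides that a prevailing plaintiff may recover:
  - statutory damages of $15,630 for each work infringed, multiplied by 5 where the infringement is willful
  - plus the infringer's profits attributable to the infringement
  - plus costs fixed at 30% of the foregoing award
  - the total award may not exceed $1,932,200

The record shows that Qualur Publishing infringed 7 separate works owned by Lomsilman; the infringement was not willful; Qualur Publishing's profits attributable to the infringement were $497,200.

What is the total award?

Statutory damages: 7 × $15,630 = $109,410
Infringement not willful: no ×5 enhancement.
Combined award: $109,410 + $497,200 = $606,610
Costs: 30% of $606,610 = $181,983
Award plus costs: $606,610 + $181,983 = $788,593
Cap at $1,932,200: $788,593 is within the cap, no reduction.

$788,593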